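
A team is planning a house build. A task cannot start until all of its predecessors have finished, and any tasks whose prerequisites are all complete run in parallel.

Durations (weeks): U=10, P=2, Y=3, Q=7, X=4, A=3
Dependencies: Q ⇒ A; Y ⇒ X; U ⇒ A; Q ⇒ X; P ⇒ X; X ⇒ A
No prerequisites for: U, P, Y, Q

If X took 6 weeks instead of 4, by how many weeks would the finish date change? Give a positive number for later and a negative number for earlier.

2

Baseline: Q→X→A = 7+4+3 = 14 → 14 weeks.
X is on the critical path; changing it to 6 makes that path 16 weeks.
That remains the longest chain; total 16 weeks.
Change in finish: 16 − 14 = +2 weeks.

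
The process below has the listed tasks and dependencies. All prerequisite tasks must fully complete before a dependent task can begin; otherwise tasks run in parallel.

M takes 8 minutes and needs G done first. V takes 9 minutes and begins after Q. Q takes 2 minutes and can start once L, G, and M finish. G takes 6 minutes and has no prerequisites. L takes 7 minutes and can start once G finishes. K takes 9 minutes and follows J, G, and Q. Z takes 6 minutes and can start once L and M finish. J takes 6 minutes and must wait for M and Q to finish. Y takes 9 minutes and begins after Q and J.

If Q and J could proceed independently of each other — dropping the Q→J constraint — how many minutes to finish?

Original critical path: G→M→Q→J→K = 6+8+2+6+9 = 31 ⇒ 31 minutes.
Without Q→J, J's earliest start moves from 16 to 14.
New critical path: G→M→J→K = 6+8+6+9 = 29 ⇒ 29 minutes.

29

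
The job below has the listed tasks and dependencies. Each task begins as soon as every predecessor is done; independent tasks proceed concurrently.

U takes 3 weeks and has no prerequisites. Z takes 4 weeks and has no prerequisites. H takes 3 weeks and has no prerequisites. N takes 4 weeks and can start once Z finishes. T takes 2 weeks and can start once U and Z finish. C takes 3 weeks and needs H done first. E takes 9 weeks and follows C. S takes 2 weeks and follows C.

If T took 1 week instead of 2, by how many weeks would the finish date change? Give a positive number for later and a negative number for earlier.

Baseline: H→C→E = 3+3+9 = 15 → 15 weeks.
T has 9 weeks of float (longest path through it is 6).
The critical path is still H→C→E; finish is now 15 weeks.
Change in finish: 15 − 15 = +0 weeks.

0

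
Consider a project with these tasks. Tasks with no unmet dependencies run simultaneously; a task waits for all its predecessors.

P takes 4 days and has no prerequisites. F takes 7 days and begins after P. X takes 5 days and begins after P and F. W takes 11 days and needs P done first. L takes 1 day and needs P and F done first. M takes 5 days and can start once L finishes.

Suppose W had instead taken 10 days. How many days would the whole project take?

17

Baseline: P→F→L→M = 4+7+1+5 = 17 → 17 days.
W has 2 days of float (longest path through it is 15).
No other chain overtakes it, so the finish is 17 days.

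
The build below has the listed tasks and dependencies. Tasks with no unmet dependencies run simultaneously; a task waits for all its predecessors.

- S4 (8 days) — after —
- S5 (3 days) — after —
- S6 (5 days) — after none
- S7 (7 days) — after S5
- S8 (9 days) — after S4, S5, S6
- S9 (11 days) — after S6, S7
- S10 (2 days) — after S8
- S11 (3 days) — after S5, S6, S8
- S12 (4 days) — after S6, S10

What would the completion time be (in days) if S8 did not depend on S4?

21

Before: longest chain S4→S8→S10→S12 = 8+9+2+4 = 23, finish 23.
Without S4→S8, S8's earliest start moves from 8 to 5.
The longest chain is now S5→S7→S9 = 3+7+11 = 21, so the job takes 21 days.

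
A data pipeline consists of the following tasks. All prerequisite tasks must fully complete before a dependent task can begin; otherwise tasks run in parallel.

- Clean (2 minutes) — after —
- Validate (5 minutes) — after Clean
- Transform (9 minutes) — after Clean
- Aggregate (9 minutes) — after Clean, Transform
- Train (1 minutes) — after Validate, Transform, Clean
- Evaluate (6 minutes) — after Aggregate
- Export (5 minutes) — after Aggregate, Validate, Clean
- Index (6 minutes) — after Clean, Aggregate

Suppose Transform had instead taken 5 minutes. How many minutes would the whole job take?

22

As given, the longest chain is Clean→Transform→Aggregate→Evaluate = 2+9+9+6 = 26, so the finish is 26 minutes.
Transform is on the critical path; changing it to 5 makes that path 22 minutes.
That remains the longest chain; total 22 minutes.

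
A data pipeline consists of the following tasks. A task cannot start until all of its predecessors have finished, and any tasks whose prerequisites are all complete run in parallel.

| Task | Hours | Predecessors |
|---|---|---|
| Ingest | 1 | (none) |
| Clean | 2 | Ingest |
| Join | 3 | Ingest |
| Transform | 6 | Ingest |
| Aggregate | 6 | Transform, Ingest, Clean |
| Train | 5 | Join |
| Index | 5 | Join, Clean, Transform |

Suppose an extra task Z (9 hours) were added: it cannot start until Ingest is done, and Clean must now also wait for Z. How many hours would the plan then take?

18

Originally the plan takes 13 hours.
With Z inserted, Clean now waits for max(Ingest, Z).
New critical path: Ingest→Z→Clean→Aggregate = 1+9+2+6 = 18 ⇒ 18 hours.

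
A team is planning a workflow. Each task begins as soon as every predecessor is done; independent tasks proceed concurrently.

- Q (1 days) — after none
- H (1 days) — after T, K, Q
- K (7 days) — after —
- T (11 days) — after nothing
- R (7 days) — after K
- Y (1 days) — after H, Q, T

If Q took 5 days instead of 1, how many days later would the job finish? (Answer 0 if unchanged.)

Baseline: K→R = 7+7 = 14 → 14 days.
Q is off the critical path — its longest chain is 3 days, giving 11 of slack.
The critical path is still K→R; finish is now 14 days.
Change in finish: 14 − 14 = +0 days.

0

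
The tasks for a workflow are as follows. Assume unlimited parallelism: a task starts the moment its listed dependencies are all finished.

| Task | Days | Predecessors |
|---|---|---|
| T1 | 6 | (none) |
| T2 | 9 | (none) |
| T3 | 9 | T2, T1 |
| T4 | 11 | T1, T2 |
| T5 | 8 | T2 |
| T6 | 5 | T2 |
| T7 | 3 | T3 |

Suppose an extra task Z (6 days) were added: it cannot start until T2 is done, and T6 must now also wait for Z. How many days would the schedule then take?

Originally the schedule takes 21 days.
With Z inserted, T6 now waits for max(T2, Z).
New critical path: T2→T3→T7 = 9+9+3 = 21 ⇒ 21 days.

21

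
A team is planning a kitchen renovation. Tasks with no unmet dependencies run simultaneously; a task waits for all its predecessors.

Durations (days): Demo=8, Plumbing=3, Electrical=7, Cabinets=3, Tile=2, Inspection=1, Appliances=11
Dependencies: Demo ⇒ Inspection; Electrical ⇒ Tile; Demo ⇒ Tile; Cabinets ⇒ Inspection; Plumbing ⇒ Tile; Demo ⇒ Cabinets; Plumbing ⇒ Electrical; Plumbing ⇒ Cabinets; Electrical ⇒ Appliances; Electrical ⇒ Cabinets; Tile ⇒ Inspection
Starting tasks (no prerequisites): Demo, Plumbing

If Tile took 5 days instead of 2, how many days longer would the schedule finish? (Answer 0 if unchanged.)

The binding path is Plumbing→Electrical→Appliances = 3+7+11 = 21; finish at 21 days.
The longest path through Tile is only 13 days, so Tile has float 8.
The critical path is still Plumbing→Electrical→Appliances; finish is now 21 days.
Change in finish: 21 − 21 = +0 days.

0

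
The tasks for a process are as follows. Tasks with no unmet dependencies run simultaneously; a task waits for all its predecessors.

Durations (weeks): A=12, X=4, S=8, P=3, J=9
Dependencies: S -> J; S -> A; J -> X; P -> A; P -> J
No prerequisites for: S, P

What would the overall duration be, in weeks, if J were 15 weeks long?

27

Baseline: S→J→X = 8+9+4 = 21 → 21 weeks.
Since J is critical, the +6 change carries straight to that chain (now 27 weeks).
No other chain overtakes it, so the finish is 27 weeks.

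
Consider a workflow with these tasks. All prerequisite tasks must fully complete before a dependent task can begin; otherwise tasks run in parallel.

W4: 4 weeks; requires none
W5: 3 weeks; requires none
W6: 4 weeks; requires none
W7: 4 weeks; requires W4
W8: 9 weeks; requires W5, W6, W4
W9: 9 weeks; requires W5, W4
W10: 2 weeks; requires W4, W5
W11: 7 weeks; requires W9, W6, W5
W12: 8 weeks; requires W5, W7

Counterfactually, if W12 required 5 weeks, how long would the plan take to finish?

20

Actual critical path: W4→W9→W11 = 4+9+7 = 20 ⇒ 20 weeks.
W12 is off the critical path — its longest chain is 16 weeks, giving 4 of slack.
That remains the longest chain; total 20 weeks.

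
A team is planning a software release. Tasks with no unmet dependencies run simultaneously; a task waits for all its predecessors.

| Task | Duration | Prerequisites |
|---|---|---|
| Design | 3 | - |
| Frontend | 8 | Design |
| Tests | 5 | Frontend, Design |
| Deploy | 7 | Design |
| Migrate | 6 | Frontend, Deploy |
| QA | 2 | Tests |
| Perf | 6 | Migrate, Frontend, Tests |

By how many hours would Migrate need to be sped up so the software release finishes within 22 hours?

Current finish: 23 hours; target: 22.
Migrate is on every critical path, so each hour cut from Migrate cuts the finish by one (this holds down to a finish of 22).
Need 23 − 22 = 1 hour off Migrate → Migrate becomes 5 hours, finish becomes 22.

1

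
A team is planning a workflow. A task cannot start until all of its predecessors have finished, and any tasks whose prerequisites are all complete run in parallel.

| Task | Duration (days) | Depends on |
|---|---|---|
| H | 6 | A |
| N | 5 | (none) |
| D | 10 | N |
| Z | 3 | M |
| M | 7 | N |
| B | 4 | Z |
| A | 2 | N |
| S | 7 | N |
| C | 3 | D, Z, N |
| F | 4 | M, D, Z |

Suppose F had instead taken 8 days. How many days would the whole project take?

23

Baseline: N→M→Z→F = 5+7+3+4 = 19 → 19 days.
Since F is critical, the +4 change carries straight to that chain (now 23 days).
The critical path is still N→M→Z→F; finish is now 23 days.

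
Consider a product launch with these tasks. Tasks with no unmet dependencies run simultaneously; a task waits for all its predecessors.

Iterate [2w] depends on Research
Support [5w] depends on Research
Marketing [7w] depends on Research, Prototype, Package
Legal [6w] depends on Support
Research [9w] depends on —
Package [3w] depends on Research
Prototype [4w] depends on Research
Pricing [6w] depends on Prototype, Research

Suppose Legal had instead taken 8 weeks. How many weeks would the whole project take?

22

Baseline: Research→Support→Legal = 9+5+6 = 20 → 20 weeks.
Legal is on the critical path; changing it to 8 makes that path 22 weeks.
The critical path is still Research→Support→Legal; finish is now 22 weeks.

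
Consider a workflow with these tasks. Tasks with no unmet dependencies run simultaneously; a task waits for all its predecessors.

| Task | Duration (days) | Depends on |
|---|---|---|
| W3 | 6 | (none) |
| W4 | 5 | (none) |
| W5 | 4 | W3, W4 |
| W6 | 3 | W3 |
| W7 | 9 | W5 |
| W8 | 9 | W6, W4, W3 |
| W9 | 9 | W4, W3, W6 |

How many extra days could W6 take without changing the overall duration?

1

Critical path: W3→W5→W7 = 6+4+9 = 19, so the finish is 19 days.
Longest path through W6: 18 days (earliest finish 9, latest finish 10).
Float = 19 − 18 = 1.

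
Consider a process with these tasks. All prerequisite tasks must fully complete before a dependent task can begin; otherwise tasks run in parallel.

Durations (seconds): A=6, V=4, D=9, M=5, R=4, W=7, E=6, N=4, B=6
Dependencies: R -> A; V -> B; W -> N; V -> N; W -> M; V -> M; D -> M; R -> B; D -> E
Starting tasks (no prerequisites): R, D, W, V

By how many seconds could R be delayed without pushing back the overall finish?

Critical path: D→E = 9+6 = 15, so the finish is 15 seconds.
R finishes as early as 4 and must finish by 9.
Float = 15 − 10 = 5.

5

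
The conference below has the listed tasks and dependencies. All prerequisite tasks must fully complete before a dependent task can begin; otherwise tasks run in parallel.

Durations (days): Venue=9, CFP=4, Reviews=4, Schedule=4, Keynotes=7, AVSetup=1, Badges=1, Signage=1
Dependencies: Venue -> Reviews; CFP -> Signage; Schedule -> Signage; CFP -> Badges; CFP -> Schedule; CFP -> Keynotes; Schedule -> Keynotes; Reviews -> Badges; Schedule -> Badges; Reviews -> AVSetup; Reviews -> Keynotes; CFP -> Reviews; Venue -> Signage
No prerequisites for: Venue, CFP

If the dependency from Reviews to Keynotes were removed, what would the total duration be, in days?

Original critical path: Venue→Reviews→Keynotes = 9+4+7 = 20 ⇒ 20 days.
Without Reviews→Keynotes, Keynotes's earliest start moves from 13 to 8.
After: CFP→Schedule→Keynotes = 4+4+7 = 15 → 15 days.

15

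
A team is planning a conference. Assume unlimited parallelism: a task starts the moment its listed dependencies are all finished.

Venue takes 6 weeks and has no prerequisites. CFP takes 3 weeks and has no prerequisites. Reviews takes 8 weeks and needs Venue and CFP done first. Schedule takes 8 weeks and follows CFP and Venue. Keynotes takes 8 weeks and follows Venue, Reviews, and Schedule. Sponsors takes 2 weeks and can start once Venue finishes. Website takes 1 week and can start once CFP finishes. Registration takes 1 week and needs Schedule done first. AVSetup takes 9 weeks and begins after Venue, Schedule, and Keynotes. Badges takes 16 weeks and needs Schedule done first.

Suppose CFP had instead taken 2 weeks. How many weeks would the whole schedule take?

Actual critical path: Venue→Reviews→Keynotes→AVSetup = 6+8+8+9 = 31 ⇒ 31 weeks.
CFP is off the critical path — its longest chain is 28 weeks, giving 3 of slack.
That remains the longest chain; total 31 weeks.

31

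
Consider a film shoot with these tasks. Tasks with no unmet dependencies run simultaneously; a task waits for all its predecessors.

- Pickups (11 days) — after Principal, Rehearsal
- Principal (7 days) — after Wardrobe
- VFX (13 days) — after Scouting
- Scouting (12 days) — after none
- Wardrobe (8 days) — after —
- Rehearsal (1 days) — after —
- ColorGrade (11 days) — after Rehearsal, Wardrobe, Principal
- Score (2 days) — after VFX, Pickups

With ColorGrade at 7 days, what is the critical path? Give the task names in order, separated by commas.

Wardrobe, Principal, Pickups, Score

Critical path before the change: Wardrobe→Principal→Pickups→Score = 8+7+11+2 = 28 giving 28 days.
The longest path through ColorGrade is only 26 days, so ColorGrade has float 2.
The critical path is still Wardrobe→Principal→Pickups→Score; finish is now 28 days.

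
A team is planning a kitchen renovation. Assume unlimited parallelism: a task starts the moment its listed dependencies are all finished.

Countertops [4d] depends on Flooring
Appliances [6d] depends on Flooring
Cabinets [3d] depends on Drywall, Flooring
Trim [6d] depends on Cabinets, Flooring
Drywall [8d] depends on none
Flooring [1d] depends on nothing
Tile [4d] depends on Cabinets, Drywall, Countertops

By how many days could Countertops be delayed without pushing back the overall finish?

8

Drywall→Cabinets→Trim = 8+3+6 = 17 sets the makespan at 17 days.
Countertops finishes as early as 5 and must finish by 13.
Slack of Countertops = 9 − 1 = 8 days.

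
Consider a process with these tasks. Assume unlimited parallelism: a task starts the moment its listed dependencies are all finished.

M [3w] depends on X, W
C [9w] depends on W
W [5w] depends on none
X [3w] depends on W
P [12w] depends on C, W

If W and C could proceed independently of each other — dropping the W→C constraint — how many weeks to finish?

With the dependency in place, W→C→P = 5+9+12 = 26 sets the finish at 26 weeks.
Without W→C, C's earliest start moves from 5 to 0.
New critical path: C→P = 9+12 = 21 ⇒ 21 weeks.

21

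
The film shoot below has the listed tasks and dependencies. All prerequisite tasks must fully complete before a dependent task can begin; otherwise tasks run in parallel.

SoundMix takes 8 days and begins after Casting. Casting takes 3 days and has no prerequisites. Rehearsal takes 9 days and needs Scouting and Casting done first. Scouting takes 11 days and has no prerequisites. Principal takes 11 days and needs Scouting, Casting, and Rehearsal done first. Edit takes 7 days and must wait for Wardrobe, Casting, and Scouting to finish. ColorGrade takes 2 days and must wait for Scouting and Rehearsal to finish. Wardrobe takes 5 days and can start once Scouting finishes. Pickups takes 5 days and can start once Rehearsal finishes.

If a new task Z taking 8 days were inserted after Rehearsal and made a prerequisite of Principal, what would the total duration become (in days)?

Originally the film shoot takes 31 days.
With Z inserted, Principal now waits for max(Scouting, Casting, Rehearsal, Z).
New critical path: Scouting→Rehearsal→Z→Principal = 11+9+8+11 = 39 ⇒ 39 days.

39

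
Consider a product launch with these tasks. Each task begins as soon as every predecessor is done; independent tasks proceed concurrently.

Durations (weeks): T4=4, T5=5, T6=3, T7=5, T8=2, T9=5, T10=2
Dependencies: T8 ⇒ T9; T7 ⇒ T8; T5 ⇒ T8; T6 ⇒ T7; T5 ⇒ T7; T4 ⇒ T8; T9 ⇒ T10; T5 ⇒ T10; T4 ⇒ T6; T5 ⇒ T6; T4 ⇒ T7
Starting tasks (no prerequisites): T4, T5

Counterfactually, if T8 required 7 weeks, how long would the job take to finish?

27

Critical path before the change: T5→T6→T7→T8→T9→T10 = 5+3+5+2+5+2 = 22 giving 22 weeks.
T8 lies on that path, so at 7 weeks the path becomes 27 weeks.
No other chain overtakes it, so the finish is 27 weeks.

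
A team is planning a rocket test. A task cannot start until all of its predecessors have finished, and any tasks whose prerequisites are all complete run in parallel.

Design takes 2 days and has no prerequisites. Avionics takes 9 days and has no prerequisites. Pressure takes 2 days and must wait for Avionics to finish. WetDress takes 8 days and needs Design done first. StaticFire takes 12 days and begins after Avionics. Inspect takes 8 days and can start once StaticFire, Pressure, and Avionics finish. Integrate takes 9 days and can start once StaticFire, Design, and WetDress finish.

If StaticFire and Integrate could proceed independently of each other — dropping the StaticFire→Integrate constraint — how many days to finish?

With the dependency in place, Avionics→StaticFire→Integrate = 9+12+9 = 30 sets the finish at 30 days.
Without StaticFire→Integrate, Integrate's earliest start moves from 21 to 10.
After: Avionics→StaticFire→Inspect = 9+12+8 = 29 → 29 days.

29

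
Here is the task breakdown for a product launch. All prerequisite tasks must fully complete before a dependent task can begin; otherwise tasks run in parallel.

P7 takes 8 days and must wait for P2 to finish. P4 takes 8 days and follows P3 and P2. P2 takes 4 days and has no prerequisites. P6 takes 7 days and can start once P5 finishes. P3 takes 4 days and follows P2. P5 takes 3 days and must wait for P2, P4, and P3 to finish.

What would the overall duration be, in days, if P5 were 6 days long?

29

The binding path is P2→P3→P4→P5→P6 = 4+4+8+3+7 = 26; finish at 26 days.
P5 lies on that path, so at 6 days the path becomes 29 days.
That remains the longest chain; total 29 days.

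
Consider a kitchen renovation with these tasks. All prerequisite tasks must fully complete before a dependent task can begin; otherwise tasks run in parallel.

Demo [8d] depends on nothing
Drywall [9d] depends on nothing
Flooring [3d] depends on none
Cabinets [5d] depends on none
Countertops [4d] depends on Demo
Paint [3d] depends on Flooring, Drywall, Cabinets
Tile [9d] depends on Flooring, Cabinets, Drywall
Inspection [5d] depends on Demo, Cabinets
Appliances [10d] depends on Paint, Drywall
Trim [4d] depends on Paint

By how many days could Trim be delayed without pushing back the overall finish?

The longest chain is Drywall→Paint→Appliances = 9+3+10 = 22; overall finish 22 days.
Trim finishes as early as 16 and must finish by 22.
So Trim can slip 22 − 16 = 6 days.

6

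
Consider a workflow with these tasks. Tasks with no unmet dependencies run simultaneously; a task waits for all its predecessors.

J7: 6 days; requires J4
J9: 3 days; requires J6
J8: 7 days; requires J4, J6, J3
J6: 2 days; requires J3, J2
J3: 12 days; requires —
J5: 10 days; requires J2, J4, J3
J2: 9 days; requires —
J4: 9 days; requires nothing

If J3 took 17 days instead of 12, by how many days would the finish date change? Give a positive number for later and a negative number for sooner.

5

Actual critical path: J3→J5 = 12+10 = 22 ⇒ 22 days.
J3 lies on that path, so at 17 days the path becomes 27 days.
No other chain overtakes it, so the finish is 27 days.
Change in finish: 27 − 22 = +5 days.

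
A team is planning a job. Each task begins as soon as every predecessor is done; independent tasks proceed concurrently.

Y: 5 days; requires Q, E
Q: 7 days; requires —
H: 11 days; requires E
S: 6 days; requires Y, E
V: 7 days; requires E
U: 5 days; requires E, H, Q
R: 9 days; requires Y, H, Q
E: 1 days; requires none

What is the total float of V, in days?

13

Q→Y→R = 7+5+9 = 21 sets the makespan at 21 days.
The longest chain containing V totals 8 days.
Float = 21 − 8 = 13.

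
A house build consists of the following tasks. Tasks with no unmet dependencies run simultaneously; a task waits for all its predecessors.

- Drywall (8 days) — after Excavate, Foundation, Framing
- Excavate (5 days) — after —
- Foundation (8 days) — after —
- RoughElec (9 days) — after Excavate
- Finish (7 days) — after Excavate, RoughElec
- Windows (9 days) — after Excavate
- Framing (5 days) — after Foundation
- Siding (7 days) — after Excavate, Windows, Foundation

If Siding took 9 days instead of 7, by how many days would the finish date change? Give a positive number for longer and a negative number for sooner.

2

Critical path before the change: Excavate→Windows→Siding = 5+9+7 = 21 giving 21 days.
Siding lies on that path, so at 9 days the path becomes 23 days.
No other chain overtakes it, so the finish is 23 days.
Change in finish: 23 − 21 = +2 days.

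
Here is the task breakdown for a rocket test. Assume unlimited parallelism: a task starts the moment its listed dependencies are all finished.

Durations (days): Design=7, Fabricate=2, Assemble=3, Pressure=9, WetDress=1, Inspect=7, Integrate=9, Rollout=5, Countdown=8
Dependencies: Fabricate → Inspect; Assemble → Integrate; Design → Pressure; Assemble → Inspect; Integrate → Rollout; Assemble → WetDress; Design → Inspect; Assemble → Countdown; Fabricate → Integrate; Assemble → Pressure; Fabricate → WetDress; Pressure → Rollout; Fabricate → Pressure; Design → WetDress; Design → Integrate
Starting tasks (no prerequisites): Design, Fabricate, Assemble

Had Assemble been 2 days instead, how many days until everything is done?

The binding path is Design→Pressure→Rollout = 7+9+5 = 21; finish at 21 days.
Assemble has 4 days of float (longest path through it is 17).
That remains the longest chain; total 21 days.

21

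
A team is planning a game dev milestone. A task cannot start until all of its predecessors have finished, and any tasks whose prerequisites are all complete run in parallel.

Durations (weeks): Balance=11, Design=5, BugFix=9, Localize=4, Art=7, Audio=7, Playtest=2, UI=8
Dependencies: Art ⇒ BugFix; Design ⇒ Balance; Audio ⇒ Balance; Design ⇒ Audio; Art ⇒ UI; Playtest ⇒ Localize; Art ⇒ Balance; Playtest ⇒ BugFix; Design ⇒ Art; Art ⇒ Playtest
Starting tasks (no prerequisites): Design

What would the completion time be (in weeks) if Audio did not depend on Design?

With the dependency in place, Design→Art→Balance = 5+7+11 = 23 sets the finish at 23 weeks.
Without Design→Audio, Audio's earliest start moves from 5 to 0.
The longest chain is now Design→Art→Balance = 5+7+11 = 23, so the job takes 23 weeks.

23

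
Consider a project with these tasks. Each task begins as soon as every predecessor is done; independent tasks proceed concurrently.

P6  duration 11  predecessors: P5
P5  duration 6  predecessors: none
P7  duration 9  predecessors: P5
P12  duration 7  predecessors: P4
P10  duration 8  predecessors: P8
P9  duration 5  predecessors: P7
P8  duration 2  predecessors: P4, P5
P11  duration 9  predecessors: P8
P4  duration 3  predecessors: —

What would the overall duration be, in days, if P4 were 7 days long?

20

Baseline: P5→P7→P9 = 6+9+5 = 20 → 20 days.
P4 has 6 days of float (longest path through it is 14).
That remains the longest chain; total 20 days.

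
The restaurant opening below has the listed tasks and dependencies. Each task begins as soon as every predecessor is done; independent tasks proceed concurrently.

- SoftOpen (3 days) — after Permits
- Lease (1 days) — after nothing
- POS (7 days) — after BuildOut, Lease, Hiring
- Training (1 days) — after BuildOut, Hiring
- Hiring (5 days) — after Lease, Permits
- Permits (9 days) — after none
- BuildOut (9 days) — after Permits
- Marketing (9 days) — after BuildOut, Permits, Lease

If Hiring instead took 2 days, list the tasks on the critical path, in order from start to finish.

Permits, BuildOut, Marketing

Actual critical path: Permits→BuildOut→Marketing = 9+9+9 = 27 ⇒ 27 days.
Hiring has 6 days of float (longest path through it is 21).
That remains the longest chain; total 27 days.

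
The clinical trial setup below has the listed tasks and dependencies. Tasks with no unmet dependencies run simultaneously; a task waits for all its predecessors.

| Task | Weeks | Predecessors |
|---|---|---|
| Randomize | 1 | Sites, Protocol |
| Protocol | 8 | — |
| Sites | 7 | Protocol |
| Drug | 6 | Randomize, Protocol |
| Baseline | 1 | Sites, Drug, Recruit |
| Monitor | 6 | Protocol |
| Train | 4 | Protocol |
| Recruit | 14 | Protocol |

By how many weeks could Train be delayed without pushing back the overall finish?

11

The longest chain is Protocol→Sites→Randomize→Drug→Baseline = 8+7+1+6+1 = 23; overall finish 23 weeks.
The longest chain containing Train totals 12 weeks.
Float = 23 − 12 = 11.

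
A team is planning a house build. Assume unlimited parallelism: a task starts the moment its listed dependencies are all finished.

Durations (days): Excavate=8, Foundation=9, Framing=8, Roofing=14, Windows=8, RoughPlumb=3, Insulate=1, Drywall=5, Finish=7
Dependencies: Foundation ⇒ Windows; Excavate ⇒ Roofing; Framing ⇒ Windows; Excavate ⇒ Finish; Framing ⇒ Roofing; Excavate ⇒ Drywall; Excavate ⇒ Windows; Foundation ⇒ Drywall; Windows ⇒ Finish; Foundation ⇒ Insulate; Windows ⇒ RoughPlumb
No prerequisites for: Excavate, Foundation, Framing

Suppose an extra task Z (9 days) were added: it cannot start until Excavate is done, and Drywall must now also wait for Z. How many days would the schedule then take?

Originally the schedule takes 24 days.
With Z inserted, Drywall now waits for max(Foundation, Excavate, Z).
New critical path: Foundation→Windows→Finish = 9+8+7 = 24 ⇒ 24 days.

24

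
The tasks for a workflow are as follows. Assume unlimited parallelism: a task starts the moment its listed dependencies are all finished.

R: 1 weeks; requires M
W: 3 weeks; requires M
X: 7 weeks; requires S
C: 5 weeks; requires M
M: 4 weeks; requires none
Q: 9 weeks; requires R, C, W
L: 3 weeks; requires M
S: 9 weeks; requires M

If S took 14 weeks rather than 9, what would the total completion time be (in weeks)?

25

Baseline: M→S→X = 4+9+7 = 20 → 20 weeks.
Since S is critical, the +5 change carries straight to that chain (now 25 weeks).
That remains the longest chain; total 25 weeks.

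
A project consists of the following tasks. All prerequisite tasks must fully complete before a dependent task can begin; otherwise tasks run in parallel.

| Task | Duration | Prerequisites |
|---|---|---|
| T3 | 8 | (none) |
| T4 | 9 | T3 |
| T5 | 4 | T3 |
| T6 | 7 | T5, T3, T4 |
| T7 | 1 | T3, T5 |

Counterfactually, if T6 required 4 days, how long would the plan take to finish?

21

Actual critical path: T3→T4→T6 = 8+9+7 = 24 ⇒ 24 days.
T6 is on the critical path; changing it to 4 makes that path 21 days.
That remains the longest chain; total 21 days.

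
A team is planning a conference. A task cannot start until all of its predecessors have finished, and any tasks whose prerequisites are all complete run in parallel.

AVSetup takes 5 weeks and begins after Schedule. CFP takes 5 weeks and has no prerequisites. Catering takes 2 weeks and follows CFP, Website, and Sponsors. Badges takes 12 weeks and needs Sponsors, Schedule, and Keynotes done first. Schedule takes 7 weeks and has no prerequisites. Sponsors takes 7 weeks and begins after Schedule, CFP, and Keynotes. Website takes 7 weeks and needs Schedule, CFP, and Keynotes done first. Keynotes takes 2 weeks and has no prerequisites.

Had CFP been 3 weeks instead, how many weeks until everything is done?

Actual critical path: Schedule→Sponsors→Badges = 7+7+12 = 26 ⇒ 26 weeks.
CFP is off the critical path — its longest chain is 24 weeks, giving 2 of slack.
No other chain overtakes it, so the finish is 26 weeks.

26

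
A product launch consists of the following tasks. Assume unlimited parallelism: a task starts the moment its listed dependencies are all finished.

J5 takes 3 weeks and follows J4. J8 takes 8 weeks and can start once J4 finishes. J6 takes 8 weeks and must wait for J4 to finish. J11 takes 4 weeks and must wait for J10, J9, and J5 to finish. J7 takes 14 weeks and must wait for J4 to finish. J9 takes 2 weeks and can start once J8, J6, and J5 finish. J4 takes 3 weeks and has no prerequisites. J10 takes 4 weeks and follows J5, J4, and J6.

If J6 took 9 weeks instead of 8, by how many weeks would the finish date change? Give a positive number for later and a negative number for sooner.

1

As given, the longest chain is J4→J6→J10→J11 = 3+8+4+4 = 19, so the finish is 19 weeks.
J6 is on the critical path; changing it to 9 makes that path 20 weeks.
No other chain overtakes it, so the finish is 20 weeks.
Change in finish: 20 − 19 = +1 weeks.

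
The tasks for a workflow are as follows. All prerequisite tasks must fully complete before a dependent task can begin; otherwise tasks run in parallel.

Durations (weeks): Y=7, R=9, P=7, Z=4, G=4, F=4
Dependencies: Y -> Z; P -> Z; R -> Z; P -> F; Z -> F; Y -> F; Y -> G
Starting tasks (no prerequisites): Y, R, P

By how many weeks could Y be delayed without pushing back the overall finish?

2

R→Z→F = 9+4+4 = 17 sets the makespan at 17 weeks.
Y finishes as early as 7 and must finish by 9.
Slack of Y = 2 − 0 = 2 weeks.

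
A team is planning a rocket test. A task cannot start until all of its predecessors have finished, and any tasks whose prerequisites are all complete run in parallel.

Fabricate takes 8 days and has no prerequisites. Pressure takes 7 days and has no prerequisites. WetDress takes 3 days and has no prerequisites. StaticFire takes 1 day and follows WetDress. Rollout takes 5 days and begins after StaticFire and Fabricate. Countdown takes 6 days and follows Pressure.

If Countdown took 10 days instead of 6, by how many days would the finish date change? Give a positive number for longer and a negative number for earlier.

As given, the longest chain is Pressure→Countdown = 7+6 = 13, so the finish is 13 days.
Countdown lies on that path, so at 10 days the path becomes 17 days.
The critical path is still Pressure→Countdown; finish is now 17 days.
Change in finish: 17 − 13 = +4 days.

4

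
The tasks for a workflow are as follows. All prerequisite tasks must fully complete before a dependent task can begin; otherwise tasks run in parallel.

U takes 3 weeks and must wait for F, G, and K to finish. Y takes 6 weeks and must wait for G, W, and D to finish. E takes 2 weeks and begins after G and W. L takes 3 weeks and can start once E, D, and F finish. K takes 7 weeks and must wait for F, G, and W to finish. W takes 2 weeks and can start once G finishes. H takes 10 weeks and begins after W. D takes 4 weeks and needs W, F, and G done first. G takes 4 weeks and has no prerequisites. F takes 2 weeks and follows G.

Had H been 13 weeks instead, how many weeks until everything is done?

19

Actual critical path: G→W→H = 4+2+10 = 16 ⇒ 16 weeks.
H lies on that path, so at 13 weeks the path becomes 19 weeks.
The critical path is still G→W→H; finish is now 19 weeks.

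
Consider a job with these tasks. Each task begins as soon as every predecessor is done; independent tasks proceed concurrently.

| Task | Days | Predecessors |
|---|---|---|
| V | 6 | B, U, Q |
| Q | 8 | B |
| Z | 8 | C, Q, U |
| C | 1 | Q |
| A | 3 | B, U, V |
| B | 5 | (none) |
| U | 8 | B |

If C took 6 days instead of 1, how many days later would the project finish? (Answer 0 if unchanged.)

5

As given, the longest chain is B→Q→C→Z = 5+8+1+8 = 22, so the finish is 22 days.
Since C is critical, the +5 change carries straight to that chain (now 27 days).
That remains the longest chain; total 27 days.
Change in finish: 27 − 22 = +5 days.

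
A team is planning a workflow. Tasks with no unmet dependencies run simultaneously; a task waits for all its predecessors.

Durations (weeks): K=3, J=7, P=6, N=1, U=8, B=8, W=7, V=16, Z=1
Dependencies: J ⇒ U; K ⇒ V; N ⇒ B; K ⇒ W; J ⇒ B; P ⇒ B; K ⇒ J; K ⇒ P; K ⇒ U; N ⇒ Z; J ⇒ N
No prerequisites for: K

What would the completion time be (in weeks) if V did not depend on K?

Original critical path: K→J→N→B = 3+7+1+8 = 19 ⇒ 19 weeks.
Without K→V, V's earliest start moves from 3 to 0.
After: K→J→N→B = 3+7+1+8 = 19 → 19 weeks.

19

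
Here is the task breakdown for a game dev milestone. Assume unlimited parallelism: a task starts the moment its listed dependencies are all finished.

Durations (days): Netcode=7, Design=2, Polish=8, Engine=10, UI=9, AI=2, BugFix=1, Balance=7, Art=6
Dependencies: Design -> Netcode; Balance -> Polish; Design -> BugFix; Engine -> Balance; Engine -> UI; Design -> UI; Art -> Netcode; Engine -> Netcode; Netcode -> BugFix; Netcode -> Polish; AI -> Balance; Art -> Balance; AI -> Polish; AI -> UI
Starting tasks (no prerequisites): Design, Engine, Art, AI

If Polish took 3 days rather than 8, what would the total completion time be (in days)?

Actual critical path: Engine→Netcode→Polish = 10+7+8 = 25 ⇒ 25 days.
Polish is on the critical path; changing it to 3 makes that path 20 days.
No other chain overtakes it, so the finish is 20 days.

20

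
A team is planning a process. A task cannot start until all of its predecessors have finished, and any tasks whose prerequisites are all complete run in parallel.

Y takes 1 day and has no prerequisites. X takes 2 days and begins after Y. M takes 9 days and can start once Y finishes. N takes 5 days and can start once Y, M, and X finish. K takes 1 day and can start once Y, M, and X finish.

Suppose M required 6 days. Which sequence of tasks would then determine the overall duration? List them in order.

Baseline: Y→M→N = 1+9+5 = 15 → 15 days.
Since M is critical, the -3 change carries straight to that chain (now 12 days).
That remains the longest chain; total 12 days.

Y, M, N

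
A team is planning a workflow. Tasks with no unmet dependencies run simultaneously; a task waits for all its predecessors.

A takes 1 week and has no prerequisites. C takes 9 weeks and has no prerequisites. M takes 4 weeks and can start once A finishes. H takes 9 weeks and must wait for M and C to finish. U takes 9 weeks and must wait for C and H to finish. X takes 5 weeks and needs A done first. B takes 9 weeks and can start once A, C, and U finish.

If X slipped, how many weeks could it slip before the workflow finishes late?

The longest chain is C→H→U→B = 9+9+9+9 = 36; overall finish 36 weeks.
The longest chain containing X totals 6 weeks.
Float = 36 − 6 = 30.

30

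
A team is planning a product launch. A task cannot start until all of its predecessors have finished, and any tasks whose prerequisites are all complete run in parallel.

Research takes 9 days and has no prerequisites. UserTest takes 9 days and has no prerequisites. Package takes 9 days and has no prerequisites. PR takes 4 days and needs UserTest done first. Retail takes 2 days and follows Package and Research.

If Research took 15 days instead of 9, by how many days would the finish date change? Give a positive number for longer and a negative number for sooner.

4

Actual critical path: UserTest→PR = 9+4 = 13 ⇒ 13 days.
The longest path through Research is only 11 days, so Research has float 2.
Now Research→Retail = 15+2 = 17 is longest, so the finish becomes 17 days.
Change in finish: 17 − 13 = +4 days.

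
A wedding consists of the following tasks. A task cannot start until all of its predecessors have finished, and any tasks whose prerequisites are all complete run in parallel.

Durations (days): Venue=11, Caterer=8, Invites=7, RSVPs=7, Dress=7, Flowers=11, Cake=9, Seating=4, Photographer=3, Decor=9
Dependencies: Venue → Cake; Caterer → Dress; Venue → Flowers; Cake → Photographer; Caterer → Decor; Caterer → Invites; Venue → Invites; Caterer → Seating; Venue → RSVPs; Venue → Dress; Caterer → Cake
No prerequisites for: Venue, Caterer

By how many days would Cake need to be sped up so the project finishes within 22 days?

1

Current finish: 23 days; target: 22.
Cake is on every critical path, so each day cut from Cake cuts the finish by one (this holds down to a finish of 22).
Need 23 − 22 = 1 day off Cake → Cake becomes 8 days, finish becomes 22.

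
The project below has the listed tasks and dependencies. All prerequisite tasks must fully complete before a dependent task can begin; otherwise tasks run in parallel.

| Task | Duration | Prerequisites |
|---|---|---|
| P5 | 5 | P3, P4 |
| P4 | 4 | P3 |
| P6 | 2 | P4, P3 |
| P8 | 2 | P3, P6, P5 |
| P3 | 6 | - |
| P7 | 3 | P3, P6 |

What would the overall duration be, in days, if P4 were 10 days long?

The binding path is P3→P4→P5→P8 = 6+4+5+2 = 17; finish at 17 days.
P4 lies on that path, so at 10 days the path becomes 23 days.
No other chain overtakes it, so the finish is 23 days.

23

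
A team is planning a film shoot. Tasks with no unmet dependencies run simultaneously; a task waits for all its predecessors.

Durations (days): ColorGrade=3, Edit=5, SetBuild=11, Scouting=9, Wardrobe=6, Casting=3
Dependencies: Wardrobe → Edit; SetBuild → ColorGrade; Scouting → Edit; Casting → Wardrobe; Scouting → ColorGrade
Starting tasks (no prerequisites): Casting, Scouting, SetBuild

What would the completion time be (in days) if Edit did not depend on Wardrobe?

14

Before: longest chain Casting→Wardrobe→Edit = 3+6+5 = 14, finish 14.
Dropping Wardrobe→Edit doesn't change Edit's earliest start (9); another predecessor still binds.
After: Scouting→Edit = 9+5 = 14 → 14 days.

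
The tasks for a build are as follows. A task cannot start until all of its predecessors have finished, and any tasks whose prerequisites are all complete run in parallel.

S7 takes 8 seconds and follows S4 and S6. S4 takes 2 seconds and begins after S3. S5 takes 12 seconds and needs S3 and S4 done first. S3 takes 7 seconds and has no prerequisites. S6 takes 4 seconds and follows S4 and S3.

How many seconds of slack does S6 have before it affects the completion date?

0

S3→S4→S5 = 7+2+12 = 21 sets the makespan at 21 seconds.
Longest path through S6: 21 seconds (earliest finish 13, latest finish 13).
Float = 21 − 21 = 0.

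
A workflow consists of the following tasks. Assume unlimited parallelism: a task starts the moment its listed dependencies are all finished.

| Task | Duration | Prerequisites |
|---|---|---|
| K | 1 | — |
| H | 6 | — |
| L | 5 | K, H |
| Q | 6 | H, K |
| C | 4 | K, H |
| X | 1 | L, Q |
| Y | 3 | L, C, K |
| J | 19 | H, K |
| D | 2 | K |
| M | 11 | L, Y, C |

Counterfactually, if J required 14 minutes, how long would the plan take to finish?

Actual critical path: H→J = 6+19 = 25 ⇒ 25 minutes.
J lies on that path, so at 14 minutes the path becomes 20 minutes.
Now H→L→Y→M = 6+5+3+11 = 25 is longest, so the finish becomes 25 minutes.

25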